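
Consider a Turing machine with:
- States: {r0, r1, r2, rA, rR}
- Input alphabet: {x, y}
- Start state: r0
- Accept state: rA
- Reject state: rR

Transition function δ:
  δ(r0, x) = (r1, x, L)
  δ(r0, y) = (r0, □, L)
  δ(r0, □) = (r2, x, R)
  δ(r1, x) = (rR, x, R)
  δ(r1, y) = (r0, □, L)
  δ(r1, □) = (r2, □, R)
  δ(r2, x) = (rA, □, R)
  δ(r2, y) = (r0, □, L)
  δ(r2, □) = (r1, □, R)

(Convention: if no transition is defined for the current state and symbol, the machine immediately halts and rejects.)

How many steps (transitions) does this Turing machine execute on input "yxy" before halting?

Execution trace:
Initial: [r0]yxy
Step 1: δ(r0, y) = (r0, □, L) → [r0]□□xy
Step 2: δ(r0, □) = (r2, x, R) → x[r2]□xy
Step 3: δ(r2, □) = (r1, □, R) → x□[r1]xy
Step 4: δ(r1, x) = (rR, x, R) → x□x[rR]y

The machine reaches the reject state rR and halts.

The machine executed 4 steps before halting.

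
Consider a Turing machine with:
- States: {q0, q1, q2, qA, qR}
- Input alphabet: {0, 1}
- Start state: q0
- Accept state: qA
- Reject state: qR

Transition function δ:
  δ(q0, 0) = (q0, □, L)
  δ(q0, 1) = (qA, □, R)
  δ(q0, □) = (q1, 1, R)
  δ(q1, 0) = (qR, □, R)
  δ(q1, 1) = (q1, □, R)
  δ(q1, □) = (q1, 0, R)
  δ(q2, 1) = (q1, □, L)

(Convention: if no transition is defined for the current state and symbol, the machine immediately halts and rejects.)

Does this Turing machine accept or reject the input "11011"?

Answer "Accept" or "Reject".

Execution trace:
Initial: [q0]11011
Step 1: δ(q0, 1) = (qA, □, R) → □[qA]1011

The machine reaches the accept state qA and halts.

Answer: Accept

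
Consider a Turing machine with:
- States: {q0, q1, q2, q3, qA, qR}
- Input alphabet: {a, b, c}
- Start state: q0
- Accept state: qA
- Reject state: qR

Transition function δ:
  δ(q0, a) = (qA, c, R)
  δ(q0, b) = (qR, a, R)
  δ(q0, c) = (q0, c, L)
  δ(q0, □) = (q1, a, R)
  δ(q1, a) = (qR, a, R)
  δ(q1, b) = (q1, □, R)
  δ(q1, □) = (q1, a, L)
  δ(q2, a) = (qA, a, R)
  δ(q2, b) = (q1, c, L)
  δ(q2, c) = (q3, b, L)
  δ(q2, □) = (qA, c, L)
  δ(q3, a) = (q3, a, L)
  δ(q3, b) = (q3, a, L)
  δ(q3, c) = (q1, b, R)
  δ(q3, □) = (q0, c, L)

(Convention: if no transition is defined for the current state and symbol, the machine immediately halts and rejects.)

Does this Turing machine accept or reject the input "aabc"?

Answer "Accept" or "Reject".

Execution trace:
Initial: [q0]aabc
Step 1: δ(q0, a) = (qA, c, R) → c[qA]abc

The machine reaches the accept state qA and halts.

Answer: Accept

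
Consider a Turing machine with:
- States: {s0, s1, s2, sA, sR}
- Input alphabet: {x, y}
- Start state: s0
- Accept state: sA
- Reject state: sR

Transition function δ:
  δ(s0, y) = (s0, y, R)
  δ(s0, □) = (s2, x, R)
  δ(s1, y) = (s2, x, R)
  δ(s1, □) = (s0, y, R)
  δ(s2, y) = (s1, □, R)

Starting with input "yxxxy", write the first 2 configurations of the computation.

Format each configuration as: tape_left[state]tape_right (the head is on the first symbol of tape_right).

Transitions applied:
Step 1: δ(s0, y) = (s0, y, R)

The first 2 configurations are:
[s0]yxxxy ⊢ y[s0]xxxy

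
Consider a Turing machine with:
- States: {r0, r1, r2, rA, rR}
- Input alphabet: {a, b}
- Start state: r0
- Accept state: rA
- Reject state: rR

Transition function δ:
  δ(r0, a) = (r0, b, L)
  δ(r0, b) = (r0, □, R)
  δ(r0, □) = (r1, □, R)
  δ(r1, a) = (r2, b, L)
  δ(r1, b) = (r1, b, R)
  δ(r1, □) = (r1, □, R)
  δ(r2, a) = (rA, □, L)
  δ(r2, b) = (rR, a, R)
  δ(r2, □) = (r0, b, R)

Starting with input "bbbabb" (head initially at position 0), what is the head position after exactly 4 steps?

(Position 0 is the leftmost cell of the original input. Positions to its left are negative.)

Execution trace (head position shown):
Step 0: [r0]bbbabb  (head at position 0)
Step 1: move right → □[r0]bbabb  (head at position 1)
Step 2: move right → □□[r0]babb  (head at position 2)
Step 3: move right → □□□[r0]abb  (head at position 3)
Step 4: move left → □□[r0]□bbb  (head at position 2)

After 4 steps, the head is at position 2.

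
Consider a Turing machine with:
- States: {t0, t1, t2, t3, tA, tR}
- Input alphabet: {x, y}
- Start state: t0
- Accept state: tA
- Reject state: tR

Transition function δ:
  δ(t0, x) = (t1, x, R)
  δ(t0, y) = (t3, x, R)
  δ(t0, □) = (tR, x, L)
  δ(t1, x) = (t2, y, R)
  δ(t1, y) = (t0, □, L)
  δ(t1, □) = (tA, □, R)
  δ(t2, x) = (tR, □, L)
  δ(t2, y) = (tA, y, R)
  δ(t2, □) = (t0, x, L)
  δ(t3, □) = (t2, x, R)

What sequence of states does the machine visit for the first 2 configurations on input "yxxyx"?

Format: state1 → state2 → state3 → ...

Execution trace:
Initial: [t0]yxxyx
Step 1: δ(t0, y) = (t3, x, R) → x[t3]xxyx

No transition is defined for δ(t3, x). By convention the machine halts and rejects.

State sequence: t0 → t3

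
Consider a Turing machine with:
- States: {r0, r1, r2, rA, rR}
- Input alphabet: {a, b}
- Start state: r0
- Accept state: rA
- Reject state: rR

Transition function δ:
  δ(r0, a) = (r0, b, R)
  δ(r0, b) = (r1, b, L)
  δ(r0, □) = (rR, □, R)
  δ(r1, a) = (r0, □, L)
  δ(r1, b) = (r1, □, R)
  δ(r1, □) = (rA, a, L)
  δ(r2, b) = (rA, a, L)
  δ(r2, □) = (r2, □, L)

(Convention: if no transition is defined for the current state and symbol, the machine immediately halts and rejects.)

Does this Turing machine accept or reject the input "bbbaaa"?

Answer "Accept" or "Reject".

Execution trace:
Initial: [r0]bbbaaa
Step 1: δ(r0, b) = (r1, b, L) → [r1]□bbbaaa
Step 2: δ(r1, □) = (rA, a, L) → [rA]□abbbaaa

The machine reaches the accept state rA and halts.

Answer: Accept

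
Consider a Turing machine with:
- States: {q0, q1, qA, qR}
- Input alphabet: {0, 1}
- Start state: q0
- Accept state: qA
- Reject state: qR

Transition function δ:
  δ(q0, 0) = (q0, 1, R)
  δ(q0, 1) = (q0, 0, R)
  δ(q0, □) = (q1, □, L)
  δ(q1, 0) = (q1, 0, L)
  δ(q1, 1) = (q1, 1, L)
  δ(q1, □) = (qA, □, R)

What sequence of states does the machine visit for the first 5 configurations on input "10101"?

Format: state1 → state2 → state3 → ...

Execution trace:
Initial: [q0]10101
Step 1: δ(q0, 1) = (q0, 0, R) → 0[q0]0101
Step 2: δ(q0, 0) = (q0, 1, R) → 01[q0]101
Step 3: δ(q0, 1) = (q0, 0, R) → 010[q0]01
Step 4: δ(q0, 0) = (q0, 1, R) → 0101[q0]1

State sequence: q0 → q0 → q0 → q0 → q0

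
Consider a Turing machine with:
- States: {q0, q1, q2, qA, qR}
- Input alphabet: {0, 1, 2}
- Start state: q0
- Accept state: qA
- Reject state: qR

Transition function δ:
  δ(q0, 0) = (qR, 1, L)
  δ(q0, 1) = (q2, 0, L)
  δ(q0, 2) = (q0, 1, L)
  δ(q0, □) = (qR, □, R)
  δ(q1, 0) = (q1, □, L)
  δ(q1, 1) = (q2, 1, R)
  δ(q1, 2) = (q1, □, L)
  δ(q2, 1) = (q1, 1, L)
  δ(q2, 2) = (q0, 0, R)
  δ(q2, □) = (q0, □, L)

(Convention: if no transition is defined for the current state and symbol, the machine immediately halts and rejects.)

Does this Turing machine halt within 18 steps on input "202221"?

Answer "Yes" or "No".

Execution trace:
Initial: [q0]202221
Step 1: δ(q0, 2) = (q0, 1, L) → [q0]□102221
Step 2: δ(q0, □) = (qR, □, R) → □[qR]102221

The machine reaches the reject state qR and halts.
The machine halted after 2 steps (within the 18-step bound).

Answer: Yes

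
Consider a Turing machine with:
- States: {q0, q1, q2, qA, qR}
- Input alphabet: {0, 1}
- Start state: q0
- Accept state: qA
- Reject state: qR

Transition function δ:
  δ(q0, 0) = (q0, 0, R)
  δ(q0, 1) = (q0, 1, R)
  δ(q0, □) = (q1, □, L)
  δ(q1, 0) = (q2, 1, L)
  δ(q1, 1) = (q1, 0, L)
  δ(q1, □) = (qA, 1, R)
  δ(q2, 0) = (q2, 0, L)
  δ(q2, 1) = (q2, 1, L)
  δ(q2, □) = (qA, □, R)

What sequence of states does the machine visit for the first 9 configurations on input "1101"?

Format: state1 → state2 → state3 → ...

Execution trace:
Initial: [q0]1101
Step 1: δ(q0, 1) = (q0, 1, R) → 1[q0]101
Step 2: δ(q0, 1) = (q0, 1, R) → 11[q0]01
Step 3: δ(q0, 0) = (q0, 0, R) → 110[q0]1
Step 4: δ(q0, 1) = (q0, 1, R) → 1101[q0]□
Step 5: δ(q0, □) = (q1, □, L) → 110[q1]1□
Step 6: δ(q1, 1) = (q1, 0, L) → 11[q1]00□
Step 7: δ(q1, 0) = (q2, 1, L) → 1[q2]110□
Step 8: δ(q2, 1) = (q2, 1, L) → [q2]1110□

State sequence: q0 → q0 → q0 → q0 → q0 → q1 → q1 → q2 → q2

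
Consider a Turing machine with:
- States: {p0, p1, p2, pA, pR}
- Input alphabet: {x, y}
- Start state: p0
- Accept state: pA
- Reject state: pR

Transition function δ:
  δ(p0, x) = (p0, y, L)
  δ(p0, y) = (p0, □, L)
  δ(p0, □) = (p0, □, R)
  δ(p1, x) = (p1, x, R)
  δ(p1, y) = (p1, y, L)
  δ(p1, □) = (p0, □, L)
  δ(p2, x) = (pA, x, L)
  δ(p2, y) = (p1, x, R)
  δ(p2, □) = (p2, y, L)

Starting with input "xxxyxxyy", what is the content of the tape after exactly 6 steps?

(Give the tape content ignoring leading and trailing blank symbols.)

Execution trace:
Initial: [p0]xxxyxxyy
Step 1: δ(p0, x) = (p0, y, L) → [p0]□yxxyxxyy
Step 2: δ(p0, □) = (p0, □, R) → □[p0]yxxyxxyy
Step 3: δ(p0, y) = (p0, □, L) → [p0]□□xxyxxyy
Step 4: δ(p0, □) = (p0, □, R) → □[p0]□xxyxxyy
Step 5: δ(p0, □) = (p0, □, R) → □□[p0]xxyxxyy
Step 6: δ(p0, x) = (p0, y, L) → □[p0]□yxyxxyy

After 6 steps, the tape (ignoring leading/trailing blanks) is: yxyxxyy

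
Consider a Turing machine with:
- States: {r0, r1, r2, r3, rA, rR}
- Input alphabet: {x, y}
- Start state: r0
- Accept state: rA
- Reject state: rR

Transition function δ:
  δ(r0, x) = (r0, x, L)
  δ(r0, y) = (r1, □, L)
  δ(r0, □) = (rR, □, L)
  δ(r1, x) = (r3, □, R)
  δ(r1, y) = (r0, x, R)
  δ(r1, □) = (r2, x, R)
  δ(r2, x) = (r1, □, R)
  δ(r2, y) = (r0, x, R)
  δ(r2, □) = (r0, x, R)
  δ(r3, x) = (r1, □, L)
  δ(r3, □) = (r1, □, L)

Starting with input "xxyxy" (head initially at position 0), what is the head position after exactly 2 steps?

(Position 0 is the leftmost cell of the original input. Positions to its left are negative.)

Execution trace (head position shown):
Step 0: [r0]xxyxy  (head at position 0)
Step 1: move left → [r0]□xxyxy  (head at position -1)
Step 2: move left → [rR]□□xxyxy  (head at position -2)

After 2 steps, the head is at position -2.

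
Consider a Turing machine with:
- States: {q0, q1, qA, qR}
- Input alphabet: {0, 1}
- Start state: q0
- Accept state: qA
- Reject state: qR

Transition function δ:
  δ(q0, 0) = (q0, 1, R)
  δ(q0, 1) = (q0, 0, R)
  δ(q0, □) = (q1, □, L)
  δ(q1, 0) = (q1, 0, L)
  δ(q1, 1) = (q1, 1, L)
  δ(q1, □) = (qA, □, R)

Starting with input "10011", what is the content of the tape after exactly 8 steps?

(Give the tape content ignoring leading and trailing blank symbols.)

Execution trace:
Initial: [q0]10011
Step 1: δ(q0, 1) = (q0, 0, R) → 0[q0]0011
Step 2: δ(q0, 0) = (q0, 1, R) → 01[q0]011
Step 3: δ(q0, 0) = (q0, 1, R) → 011[q0]11
Step 4: δ(q0, 1) = (q0, 0, R) → 0110[q0]1
Step 5: δ(q0, 1) = (q0, 0, R) → 01100[q0]□
Step 6: δ(q0, □) = (q1, □, L) → 0110[q1]0□
Step 7: δ(q1, 0) = (q1, 0, L) → 011[q1]00□
Step 8: δ(q1, 0) = (q1, 0, L) → 01[q1]100□

After 8 steps, the tape (ignoring leading/trailing blanks) is: 01100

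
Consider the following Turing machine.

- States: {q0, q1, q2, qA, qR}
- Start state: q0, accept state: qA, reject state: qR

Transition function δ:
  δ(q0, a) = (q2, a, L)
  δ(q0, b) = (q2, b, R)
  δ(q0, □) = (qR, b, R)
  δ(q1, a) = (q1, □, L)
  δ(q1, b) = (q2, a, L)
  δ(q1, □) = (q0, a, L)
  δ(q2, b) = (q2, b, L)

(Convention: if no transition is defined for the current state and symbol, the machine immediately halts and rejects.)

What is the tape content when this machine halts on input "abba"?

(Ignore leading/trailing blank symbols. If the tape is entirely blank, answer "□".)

Execution trace:
Initial: [q0]abba
Step 1: δ(q0, a) = (q2, a, L) → [q2]□abba

No transition is defined for δ(q2, □). By convention the machine halts and rejects.

Final tape (ignoring leading/trailing blanks): abba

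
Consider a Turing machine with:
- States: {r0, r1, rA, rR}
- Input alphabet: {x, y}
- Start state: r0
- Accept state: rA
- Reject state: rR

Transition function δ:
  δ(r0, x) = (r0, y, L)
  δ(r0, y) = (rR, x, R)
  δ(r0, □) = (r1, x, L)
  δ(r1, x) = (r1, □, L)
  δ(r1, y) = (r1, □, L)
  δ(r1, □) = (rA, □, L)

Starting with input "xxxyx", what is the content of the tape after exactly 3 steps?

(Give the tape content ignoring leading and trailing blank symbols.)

Execution trace:
Initial: [r0]xxxyx
Step 1: δ(r0, x) = (r0, y, L) → [r0]□yxxyx
Step 2: δ(r0, □) = (r1, x, L) → [r1]□xyxxyx
Step 3: δ(r1, □) = (rA, □, L) → [rA]□□xyxxyx

The machine reaches the accept state rA and halts.

After 3 steps, the tape (ignoring leading/trailing blanks) is: xyxxyx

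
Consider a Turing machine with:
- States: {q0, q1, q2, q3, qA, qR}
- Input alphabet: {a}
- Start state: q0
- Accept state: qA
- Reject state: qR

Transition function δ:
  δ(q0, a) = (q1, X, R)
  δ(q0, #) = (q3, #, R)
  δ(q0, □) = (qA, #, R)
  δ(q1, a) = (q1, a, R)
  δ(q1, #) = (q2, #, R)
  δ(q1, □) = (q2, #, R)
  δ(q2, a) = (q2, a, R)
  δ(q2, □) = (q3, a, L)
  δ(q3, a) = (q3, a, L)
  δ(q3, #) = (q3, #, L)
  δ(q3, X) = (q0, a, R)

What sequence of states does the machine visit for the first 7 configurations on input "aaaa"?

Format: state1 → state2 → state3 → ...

Execution trace:
Initial: [q0]aaaa
Step 1: δ(q0, a) = (q1, X, R) → X[q1]aaa
Step 2: δ(q1, a) = (q1, a, R) → Xa[q1]aa
Step 3: δ(q1, a) = (q1, a, R) → Xaa[q1]a
Step 4: δ(q1, a) = (q1, a, R) → Xaaa[q1]□
Step 5: δ(q1, □) = (q2, #, R) → Xaaa#[q2]□
Step 6: δ(q2, □) = (q3, a, L) → Xaaa[q3]#a

State sequence: q0 → q1 → q1 → q1 → q1 → q2 → q3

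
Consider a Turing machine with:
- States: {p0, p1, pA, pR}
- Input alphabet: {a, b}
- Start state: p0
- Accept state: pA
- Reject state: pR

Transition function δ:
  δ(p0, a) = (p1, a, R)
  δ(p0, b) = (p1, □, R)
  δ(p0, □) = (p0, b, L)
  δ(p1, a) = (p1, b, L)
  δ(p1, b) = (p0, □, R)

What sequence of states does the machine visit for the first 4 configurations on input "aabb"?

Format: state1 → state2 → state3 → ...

Execution trace:
Initial: [p0]aabb
Step 1: δ(p0, a) = (p1, a, R) → a[p1]abb
Step 2: δ(p1, a) = (p1, b, L) → [p1]abbb
Step 3: δ(p1, a) = (p1, b, L) → [p1]□bbbb

No transition is defined for δ(p1, □). By convention the machine halts and rejects.

State sequence: p0 → p1 → p1 → p1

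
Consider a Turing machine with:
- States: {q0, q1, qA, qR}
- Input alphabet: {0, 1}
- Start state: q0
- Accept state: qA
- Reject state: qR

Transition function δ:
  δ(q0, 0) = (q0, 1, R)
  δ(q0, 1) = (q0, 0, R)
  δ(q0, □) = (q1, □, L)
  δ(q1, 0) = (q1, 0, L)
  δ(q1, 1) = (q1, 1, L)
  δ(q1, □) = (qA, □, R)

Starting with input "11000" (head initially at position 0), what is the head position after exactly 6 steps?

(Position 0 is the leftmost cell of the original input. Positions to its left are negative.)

Execution trace (head position shown):
Step 0: [q0]11000  (head at position 0)
Step 1: move right → 0[q0]1000  (head at position 1)
Step 2: move right → 00[q0]000  (head at position 2)
Step 3: move right → 001[q0]00  (head at position 3)
Step 4: move right → 0011[q0]0  (head at position 4)
Step 5: move right → 00111[q0]□  (head at position 5)
Step 6: move left → 0011[q1]1□  (head at position 4)

After 6 steps, the head is at position 4.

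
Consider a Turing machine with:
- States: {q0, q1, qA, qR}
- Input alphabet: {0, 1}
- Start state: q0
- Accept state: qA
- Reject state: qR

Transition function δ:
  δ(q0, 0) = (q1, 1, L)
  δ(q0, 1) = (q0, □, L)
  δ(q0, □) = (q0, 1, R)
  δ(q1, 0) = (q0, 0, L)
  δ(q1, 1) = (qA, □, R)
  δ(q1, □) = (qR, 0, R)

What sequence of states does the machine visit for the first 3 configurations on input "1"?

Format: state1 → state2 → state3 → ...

Execution trace:
Initial: [q0]1
Step 1: δ(q0, 1) = (q0, □, L) → [q0]□□
Step 2: δ(q0, □) = (q0, 1, R) → 1[q0]□

State sequence: q0 → q0 → q0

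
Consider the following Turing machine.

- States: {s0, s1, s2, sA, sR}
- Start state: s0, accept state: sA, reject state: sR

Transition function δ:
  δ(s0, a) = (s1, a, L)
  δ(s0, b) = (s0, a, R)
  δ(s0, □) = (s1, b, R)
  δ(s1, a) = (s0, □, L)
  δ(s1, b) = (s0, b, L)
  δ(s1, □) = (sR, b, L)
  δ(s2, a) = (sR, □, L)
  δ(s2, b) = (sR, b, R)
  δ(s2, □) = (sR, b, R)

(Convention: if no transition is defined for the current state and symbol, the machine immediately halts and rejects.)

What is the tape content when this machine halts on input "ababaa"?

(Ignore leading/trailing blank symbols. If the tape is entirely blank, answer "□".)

Execution trace:
Initial: [s0]ababaa
Step 1: δ(s0, a) = (s1, a, L) → [s1]□ababaa
Step 2: δ(s1, □) = (sR, b, L) → [sR]□bababaa

The machine reaches the reject state sR and halts.

Final tape (ignoring leading/trailing blanks): bababaa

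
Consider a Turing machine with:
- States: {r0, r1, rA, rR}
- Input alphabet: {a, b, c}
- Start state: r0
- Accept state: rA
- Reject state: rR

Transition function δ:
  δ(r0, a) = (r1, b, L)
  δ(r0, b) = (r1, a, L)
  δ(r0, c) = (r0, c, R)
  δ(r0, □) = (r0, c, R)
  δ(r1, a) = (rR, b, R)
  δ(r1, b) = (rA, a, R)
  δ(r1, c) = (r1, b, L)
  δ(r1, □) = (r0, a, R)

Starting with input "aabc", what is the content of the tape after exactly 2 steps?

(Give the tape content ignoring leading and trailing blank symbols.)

Execution trace:
Initial: [r0]aabc
Step 1: δ(r0, a) = (r1, b, L) → [r1]□babc
Step 2: δ(r1, □) = (r0, a, R) → a[r0]babc

After 2 steps, the tape (ignoring leading/trailing blanks) is: ababc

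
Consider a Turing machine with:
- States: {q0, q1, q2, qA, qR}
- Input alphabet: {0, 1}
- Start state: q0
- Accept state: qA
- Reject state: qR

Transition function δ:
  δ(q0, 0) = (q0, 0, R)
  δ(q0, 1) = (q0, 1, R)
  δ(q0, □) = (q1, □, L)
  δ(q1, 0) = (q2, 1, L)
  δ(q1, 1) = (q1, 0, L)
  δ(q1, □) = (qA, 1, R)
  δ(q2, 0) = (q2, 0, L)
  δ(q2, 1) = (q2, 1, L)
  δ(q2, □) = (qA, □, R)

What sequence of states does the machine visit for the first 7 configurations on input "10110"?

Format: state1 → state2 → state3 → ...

Execution trace:
Initial: [q0]10110
Step 1: δ(q0, 1) = (q0, 1, R) → 1[q0]0110
Step 2: δ(q0, 0) = (q0, 0, R) → 10[q0]110
Step 3: δ(q0, 1) = (q0, 1, R) → 101[q0]10
Step 4: δ(q0, 1) = (q0, 1, R) → 1011[q0]0
Step 5: δ(q0, 0) = (q0, 0, R) → 10110[q0]□
Step 6: δ(q0, □) = (q1, □, L) → 1011[q1]0□

State sequence: q0 → q0 → q0 → q0 → q0 → q0 → q1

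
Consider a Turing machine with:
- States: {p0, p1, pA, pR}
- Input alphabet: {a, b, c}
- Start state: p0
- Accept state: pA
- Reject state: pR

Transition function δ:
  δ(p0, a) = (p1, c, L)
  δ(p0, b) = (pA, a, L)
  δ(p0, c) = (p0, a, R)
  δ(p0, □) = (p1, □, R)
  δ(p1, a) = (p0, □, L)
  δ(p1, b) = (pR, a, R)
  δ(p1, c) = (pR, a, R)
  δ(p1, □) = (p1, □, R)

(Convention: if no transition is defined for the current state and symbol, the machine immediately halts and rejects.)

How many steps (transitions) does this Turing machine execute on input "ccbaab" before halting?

Execution trace:
Initial: [p0]ccbaab
Step 1: δ(p0, c) = (p0, a, R) → a[p0]cbaab
Step 2: δ(p0, c) = (p0, a, R) → aa[p0]baab
Step 3: δ(p0, b) = (pA, a, L) → a[pA]aaaab

The machine reaches the accept state pA and halts.

The machine executed 3 steps before halting.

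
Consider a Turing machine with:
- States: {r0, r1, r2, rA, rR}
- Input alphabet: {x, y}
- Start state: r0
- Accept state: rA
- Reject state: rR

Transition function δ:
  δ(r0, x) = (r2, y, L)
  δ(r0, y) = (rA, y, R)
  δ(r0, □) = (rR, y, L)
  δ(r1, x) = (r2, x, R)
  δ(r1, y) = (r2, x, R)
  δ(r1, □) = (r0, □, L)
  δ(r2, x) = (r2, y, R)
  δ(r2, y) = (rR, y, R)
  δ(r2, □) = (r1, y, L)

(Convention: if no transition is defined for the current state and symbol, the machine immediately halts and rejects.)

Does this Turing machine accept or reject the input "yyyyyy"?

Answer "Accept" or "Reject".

Execution trace:
Initial: [r0]yyyyyy
Step 1: δ(r0, y) = (rA, y, R) → y[rA]yyyyy

The machine reaches the accept state rA and halts.

Answer: Accept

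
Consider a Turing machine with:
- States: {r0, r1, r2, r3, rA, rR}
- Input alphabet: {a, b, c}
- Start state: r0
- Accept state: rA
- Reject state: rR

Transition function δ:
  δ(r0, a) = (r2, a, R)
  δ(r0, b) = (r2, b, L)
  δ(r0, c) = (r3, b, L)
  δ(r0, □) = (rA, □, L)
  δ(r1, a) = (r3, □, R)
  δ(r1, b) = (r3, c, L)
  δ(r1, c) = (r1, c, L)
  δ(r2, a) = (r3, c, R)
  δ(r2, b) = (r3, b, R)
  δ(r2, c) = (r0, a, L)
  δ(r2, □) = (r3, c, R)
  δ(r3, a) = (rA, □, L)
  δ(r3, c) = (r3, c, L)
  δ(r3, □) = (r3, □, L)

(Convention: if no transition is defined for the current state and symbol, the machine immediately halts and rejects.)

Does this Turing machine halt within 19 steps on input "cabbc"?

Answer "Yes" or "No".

Execution trace:
Initial: [r0]cabbc
Step 1: δ(r0, c) = (r3, b, L) → [r3]□babbc
Step 2: δ(r3, □) = (r3, □, L) → [r3]□□babbc
Step 3: δ(r3, □) = (r3, □, L) → [r3]□□□babbc
Step 4: δ(r3, □) = (r3, □, L) → [r3]□□□□babbc
Step 5: δ(r3, □) = (r3, □, L) → [r3]□□□□□babbc
Step 6: δ(r3, □) = (r3, □, L) → [r3]□□□□□□babbc
Step 7: δ(r3, □) = (r3, □, L) → [r3]□□□□□□□babbc
Step 8: δ(r3, □) = (r3, □, L) → [r3]□□□□□□□□babbc
Step 9: δ(r3, □) = (r3, □, L) → [r3]□□□□□□□□□babbc
Step 10: δ(r3, □) = (r3, □, L) → [r3]□□□□□□□□□□babbc
Step 11: δ(r3, □) = (r3, □, L) → [r3]□□□□□□□□□□□babbc
Step 12: δ(r3, □) = (r3, □, L) → [r3]□□□□□□□□□□□□babbc
Step 13: δ(r3, □) = (r3, □, L) → [r3]□□□□□□□□□□□□□babbc
Step 14: δ(r3, □) = (r3, □, L) → [r3]□□□□□□□□□□□□□□babbc
Step 15: δ(r3, □) = (r3, □, L) → [r3]□□□□□□□□□□□□□□□babbc
Step 16: δ(r3, □) = (r3, □, L) → [r3]□□□□□□□□□□□□□□□□babbc
Step 17: δ(r3, □) = (r3, □, L) → [r3]□□□□□□□□□□□□□□□□□babbc
Step 18: δ(r3, □) = (r3, □, L) → [r3]□□□□□□□□□□□□□□□□□□babbc
Step 19: δ(r3, □) = (r3, □, L) → [r3]□□□□□□□□□□□□□□□□□□□babbc

The machine has not reached a halting state after 19 steps.
The machine did not halt within the 19-step bound.

Answer: No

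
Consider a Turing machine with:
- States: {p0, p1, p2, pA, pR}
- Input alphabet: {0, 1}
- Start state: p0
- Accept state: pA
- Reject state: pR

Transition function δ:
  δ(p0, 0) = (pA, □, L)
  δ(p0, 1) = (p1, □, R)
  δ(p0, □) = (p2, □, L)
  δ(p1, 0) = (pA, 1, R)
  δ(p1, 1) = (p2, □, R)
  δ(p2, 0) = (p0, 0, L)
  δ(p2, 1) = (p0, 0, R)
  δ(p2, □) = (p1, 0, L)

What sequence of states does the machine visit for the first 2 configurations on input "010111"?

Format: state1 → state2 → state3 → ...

Execution trace:
Initial: [p0]010111
Step 1: δ(p0, 0) = (pA, □, L) → [pA]□□10111

The machine reaches the accept state pA and halts.

State sequence: p0 → pA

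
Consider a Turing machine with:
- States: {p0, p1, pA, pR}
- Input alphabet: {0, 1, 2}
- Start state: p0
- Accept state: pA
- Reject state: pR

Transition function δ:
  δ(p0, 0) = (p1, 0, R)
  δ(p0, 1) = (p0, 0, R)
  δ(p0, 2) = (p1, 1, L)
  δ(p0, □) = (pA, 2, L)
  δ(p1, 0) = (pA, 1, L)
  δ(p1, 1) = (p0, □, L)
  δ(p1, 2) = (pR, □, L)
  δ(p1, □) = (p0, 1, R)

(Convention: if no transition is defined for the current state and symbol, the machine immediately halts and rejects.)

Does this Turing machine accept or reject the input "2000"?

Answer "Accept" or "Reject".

Execution trace:
Initial: [p0]2000
Step 1: δ(p0, 2) = (p1, 1, L) → [p1]□1000
Step 2: δ(p1, □) = (p0, 1, R) → 1[p0]1000
Step 3: δ(p0, 1) = (p0, 0, R) → 10[p0]000
Step 4: δ(p0, 0) = (p1, 0, R) → 100[p1]00
Step 5: δ(p1, 0) = (pA, 1, L) → 10[pA]010

The machine reaches the accept state pA and halts.

Answer: Accept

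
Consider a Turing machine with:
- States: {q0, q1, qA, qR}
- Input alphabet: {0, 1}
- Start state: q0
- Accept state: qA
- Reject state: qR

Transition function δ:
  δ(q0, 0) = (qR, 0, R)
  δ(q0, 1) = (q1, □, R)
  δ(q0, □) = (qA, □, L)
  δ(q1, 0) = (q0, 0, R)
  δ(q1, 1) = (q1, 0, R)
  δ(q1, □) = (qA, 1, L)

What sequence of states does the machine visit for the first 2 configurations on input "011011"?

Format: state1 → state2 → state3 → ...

Execution trace:
Initial: [q0]011011
Step 1: δ(q0, 0) = (qR, 0, R) → 0[qR]11011

The machine reaches the reject state qR and halts.

State sequence: q0 → qR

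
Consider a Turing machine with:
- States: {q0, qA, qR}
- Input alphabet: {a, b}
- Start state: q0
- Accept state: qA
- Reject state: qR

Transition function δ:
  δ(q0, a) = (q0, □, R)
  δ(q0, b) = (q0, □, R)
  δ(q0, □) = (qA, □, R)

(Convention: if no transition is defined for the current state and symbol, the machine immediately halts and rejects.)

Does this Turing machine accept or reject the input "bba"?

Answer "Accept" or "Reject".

Execution trace:
Initial: [q0]bba
Step 1: δ(q0, b) = (q0, □, R) → □[q0]ba
Step 2: δ(q0, b) = (q0, □, R) → □□[q0]a
Step 3: δ(q0, a) = (q0, □, R) → □□□[q0]□
Step 4: δ(q0, □) = (qA, □, R) → □□□□[qA]□

The machine reaches the accept state qA and halts.

Answer: Accept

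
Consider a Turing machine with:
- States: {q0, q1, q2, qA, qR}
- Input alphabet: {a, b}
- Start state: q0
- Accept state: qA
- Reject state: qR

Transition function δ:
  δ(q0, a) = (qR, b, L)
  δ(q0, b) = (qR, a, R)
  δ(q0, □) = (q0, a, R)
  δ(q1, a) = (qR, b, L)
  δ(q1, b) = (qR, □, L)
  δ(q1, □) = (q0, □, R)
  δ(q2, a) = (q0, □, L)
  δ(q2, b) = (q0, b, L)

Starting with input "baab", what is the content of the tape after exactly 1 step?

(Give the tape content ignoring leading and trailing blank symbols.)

Execution trace:
Initial: [q0]baab
Step 1: δ(q0, b) = (qR, a, R) → a[qR]aab

The machine reaches the reject state qR and halts.

After 1 step, the tape (ignoring leading/trailing blanks) is: aaab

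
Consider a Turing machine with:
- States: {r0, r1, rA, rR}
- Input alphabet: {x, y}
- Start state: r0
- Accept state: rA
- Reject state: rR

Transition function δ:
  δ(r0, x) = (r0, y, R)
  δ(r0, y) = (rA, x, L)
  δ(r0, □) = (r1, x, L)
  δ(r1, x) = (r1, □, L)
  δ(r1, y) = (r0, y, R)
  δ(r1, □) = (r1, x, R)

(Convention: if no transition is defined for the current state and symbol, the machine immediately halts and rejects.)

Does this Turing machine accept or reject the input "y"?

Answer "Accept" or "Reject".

Execution trace:
Initial: [r0]y
Step 1: δ(r0, y) = (rA, x, L) → [rA]□x

The machine reaches the accept state rA and halts.

Answer: Accept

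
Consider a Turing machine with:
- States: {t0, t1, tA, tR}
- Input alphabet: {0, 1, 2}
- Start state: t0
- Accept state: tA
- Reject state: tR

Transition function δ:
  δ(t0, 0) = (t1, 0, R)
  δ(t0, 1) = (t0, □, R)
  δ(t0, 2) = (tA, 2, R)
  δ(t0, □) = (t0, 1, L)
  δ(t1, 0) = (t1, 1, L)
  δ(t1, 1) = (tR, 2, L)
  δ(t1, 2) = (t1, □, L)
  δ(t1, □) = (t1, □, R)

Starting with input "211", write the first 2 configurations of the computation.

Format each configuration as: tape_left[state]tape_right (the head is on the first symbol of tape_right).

Transitions applied:
Step 1: δ(t0, 2) = (tA, 2, R)

The first 2 configurations are:
[t0]211 ⊢ 2[tA]11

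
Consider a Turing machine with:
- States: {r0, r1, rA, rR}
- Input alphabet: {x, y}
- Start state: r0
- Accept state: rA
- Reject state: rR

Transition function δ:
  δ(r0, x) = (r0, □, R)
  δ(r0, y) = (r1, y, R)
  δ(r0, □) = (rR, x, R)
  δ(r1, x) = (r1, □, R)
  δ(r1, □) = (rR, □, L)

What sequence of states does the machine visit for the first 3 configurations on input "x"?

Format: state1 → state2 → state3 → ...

Execution trace:
Initial: [r0]x
Step 1: δ(r0, x) = (r0, □, R) → □[r0]□
Step 2: δ(r0, □) = (rR, x, R) → □x[rR]□

The machine reaches the reject state rR and halts.

State sequence: r0 → r0 → rR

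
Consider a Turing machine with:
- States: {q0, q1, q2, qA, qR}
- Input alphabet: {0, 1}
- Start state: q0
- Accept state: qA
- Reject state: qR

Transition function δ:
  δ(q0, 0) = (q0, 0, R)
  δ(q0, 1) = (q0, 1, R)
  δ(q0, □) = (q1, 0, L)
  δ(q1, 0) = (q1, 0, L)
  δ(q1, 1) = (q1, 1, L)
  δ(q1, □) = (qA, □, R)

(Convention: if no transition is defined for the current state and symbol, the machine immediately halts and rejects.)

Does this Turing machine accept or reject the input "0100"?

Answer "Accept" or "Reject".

Execution trace:
Initial: [q0]0100
Step 1: δ(q0, 0) = (q0, 0, R) → 0[q0]100
Step 2: δ(q0, 1) = (q0, 1, R) → 01[q0]00
Step 3: δ(q0, 0) = (q0, 0, R) → 010[q0]0
Step 4: δ(q0, 0) = (q0, 0, R) → 0100[q0]□
Step 5: δ(q0, □) = (q1, 0, L) → 010[q1]00
Step 6: δ(q1, 0) = (q1, 0, L) → 01[q1]000
Step 7: δ(q1, 0) = (q1, 0, L) → 0[q1]1000
Step 8: δ(q1, 1) = (q1, 1, L) → [q1]01000
Step 9: δ(q1, 0) = (q1, 0, L) → [q1]□01000
Step 10: δ(q1, □) = (qA, □, R) → □[qA]01000

The machine reaches the accept state qA and halts.

Answer: Accept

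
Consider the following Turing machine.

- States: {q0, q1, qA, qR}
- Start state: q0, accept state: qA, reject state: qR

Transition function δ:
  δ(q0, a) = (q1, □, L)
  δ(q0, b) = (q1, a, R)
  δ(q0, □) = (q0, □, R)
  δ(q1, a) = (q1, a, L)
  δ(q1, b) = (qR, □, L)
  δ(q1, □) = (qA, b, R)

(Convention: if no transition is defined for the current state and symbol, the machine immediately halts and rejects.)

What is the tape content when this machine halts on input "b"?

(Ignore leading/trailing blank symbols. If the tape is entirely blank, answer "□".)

Execution trace:
Initial: [q0]b
Step 1: δ(q0, b) = (q1, a, R) → a[q1]□
Step 2: δ(q1, □) = (qA, b, R) → ab[qA]□

The machine reaches the accept state qA and halts.

Final tape (ignoring leading/trailing blanks): ab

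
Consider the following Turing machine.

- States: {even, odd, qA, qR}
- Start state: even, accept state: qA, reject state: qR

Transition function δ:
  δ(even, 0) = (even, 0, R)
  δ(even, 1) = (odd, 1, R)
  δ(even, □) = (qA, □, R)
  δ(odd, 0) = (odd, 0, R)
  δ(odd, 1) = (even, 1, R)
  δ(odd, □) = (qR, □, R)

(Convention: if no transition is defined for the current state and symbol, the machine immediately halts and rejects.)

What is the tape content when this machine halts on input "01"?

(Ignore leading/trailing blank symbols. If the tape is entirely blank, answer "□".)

Execution trace:
Initial: [even]01
Step 1: δ(even, 0) = (even, 0, R) → 0[even]1
Step 2: δ(even, 1) = (odd, 1, R) → 01[odd]□
Step 3: δ(odd, □) = (qR, □, R) → 01□[qR]□

The machine reaches the reject state qR and halts.

Final tape (ignoring leading/trailing blanks): 01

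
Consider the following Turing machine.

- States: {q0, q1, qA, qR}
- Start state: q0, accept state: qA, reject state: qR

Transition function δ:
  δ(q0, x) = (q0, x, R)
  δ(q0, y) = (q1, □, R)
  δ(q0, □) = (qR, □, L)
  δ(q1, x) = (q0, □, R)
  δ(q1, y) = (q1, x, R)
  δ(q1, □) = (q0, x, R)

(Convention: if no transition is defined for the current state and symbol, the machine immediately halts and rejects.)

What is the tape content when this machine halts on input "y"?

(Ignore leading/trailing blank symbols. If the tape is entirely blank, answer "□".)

Execution trace:
Initial: [q0]y
Step 1: δ(q0, y) = (q1, □, R) → □[q1]□
Step 2: δ(q1, □) = (q0, x, R) → □x[q0]□
Step 3: δ(q0, □) = (qR, □, L) → □[qR]x□

The machine reaches the reject state qR and halts.

Final tape (ignoring leading/trailing blanks): x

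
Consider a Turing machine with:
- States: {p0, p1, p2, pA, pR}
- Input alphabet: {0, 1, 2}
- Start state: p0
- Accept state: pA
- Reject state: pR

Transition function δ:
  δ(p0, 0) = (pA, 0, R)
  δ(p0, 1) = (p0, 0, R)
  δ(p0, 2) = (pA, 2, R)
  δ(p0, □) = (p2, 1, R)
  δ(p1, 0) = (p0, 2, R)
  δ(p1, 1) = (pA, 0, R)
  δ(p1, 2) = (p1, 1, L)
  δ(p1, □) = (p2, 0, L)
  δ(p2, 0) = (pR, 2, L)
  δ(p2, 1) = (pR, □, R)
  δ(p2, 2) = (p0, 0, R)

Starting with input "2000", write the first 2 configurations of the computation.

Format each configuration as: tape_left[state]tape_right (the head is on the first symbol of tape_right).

Transitions applied:
Step 1: δ(p0, 2) = (pA, 2, R)

The first 2 configurations are:
[p0]2000 ⊢ 2[pA]000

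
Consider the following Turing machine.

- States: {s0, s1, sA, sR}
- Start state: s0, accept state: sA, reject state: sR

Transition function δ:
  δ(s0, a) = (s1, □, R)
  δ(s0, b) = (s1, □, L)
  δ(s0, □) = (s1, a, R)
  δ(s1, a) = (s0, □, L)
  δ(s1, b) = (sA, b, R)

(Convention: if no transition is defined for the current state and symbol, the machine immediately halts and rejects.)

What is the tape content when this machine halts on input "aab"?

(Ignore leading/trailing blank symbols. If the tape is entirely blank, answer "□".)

Execution trace:
Initial: [s0]aab
Step 1: δ(s0, a) = (s1, □, R) → □[s1]ab
Step 2: δ(s1, a) = (s0, □, L) → [s0]□□b
Step 3: δ(s0, □) = (s1, a, R) → a[s1]□b

No transition is defined for δ(s1, □). By convention the machine halts and rejects.

Final tape (ignoring leading/trailing blanks): a□b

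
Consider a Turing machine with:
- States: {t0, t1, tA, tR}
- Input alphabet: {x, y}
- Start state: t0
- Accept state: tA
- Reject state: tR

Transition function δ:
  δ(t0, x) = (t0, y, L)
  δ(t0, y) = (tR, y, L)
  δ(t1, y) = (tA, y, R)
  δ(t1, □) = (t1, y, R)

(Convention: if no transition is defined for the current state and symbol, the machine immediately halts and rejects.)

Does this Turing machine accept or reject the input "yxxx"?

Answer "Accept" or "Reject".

Execution trace:
Initial: [t0]yxxx
Step 1: δ(t0, y) = (tR, y, L) → [tR]□yxxx

The machine reaches the reject state tR and halts.

Answer: Reject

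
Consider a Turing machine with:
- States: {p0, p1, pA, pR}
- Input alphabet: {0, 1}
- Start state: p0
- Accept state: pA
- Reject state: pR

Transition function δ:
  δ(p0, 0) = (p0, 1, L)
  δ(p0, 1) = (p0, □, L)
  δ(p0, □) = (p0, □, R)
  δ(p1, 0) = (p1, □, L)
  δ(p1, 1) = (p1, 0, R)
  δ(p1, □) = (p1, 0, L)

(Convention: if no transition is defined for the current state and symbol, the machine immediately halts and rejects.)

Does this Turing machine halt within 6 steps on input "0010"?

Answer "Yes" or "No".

Execution trace:
Initial: [p0]0010
Step 1: δ(p0, 0) = (p0, 1, L) → [p0]□1010
Step 2: δ(p0, □) = (p0, □, R) → □[p0]1010
Step 3: δ(p0, 1) = (p0, □, L) → [p0]□□010
Step 4: δ(p0, □) = (p0, □, R) → □[p0]□010
Step 5: δ(p0, □) = (p0, □, R) → □□[p0]010
Step 6: δ(p0, 0) = (p0, 1, L) → □[p0]□110

The machine has not reached a halting state after 6 steps.
The machine did not halt within the 6-step bound.

Answer: No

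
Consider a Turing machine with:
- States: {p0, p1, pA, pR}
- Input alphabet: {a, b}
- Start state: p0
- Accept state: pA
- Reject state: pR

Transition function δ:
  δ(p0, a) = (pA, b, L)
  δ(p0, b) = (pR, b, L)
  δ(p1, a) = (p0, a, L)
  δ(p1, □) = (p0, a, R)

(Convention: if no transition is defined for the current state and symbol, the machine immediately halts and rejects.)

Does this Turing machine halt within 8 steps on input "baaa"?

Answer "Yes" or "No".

Execution trace:
Initial: [p0]baaa
Step 1: δ(p0, b) = (pR, b, L) → [pR]□baaa

The machine reaches the reject state pR and halts.
The machine halted after 1 step (within the 8-step bound).

Answer: Yes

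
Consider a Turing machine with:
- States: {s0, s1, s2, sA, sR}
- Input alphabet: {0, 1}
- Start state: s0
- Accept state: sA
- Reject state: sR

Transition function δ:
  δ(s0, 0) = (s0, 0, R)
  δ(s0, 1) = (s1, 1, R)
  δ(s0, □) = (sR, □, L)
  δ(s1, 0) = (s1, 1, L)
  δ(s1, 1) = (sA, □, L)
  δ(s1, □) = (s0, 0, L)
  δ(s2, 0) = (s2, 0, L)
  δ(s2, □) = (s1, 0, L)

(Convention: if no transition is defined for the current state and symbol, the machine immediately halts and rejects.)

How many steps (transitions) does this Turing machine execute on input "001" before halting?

Execution trace:
Initial: [s0]001
Step 1: δ(s0, 0) = (s0, 0, R) → 0[s0]01
Step 2: δ(s0, 0) = (s0, 0, R) → 00[s0]1
Step 3: δ(s0, 1) = (s1, 1, R) → 001[s1]□
Step 4: δ(s1, □) = (s0, 0, L) → 00[s0]10
Step 5: δ(s0, 1) = (s1, 1, R) → 001[s1]0
Step 6: δ(s1, 0) = (s1, 1, L) → 00[s1]11
Step 7: δ(s1, 1) = (sA, □, L) → 0[sA]0□1

The machine reaches the accept state sA and halts.

The machine executed 7 steps before halting.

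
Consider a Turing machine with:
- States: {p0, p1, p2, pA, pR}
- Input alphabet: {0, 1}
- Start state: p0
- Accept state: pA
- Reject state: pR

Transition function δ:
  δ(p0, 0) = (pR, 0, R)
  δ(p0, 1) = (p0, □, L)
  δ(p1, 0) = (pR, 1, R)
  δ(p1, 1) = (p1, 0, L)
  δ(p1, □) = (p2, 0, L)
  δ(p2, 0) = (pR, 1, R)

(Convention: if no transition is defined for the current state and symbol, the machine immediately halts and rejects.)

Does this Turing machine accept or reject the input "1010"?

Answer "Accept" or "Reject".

Execution trace:
Initial: [p0]1010
Step 1: δ(p0, 1) = (p0, □, L) → [p0]□□010

No transition is defined for δ(p0, □). By convention the machine halts and rejects.

Answer: Reject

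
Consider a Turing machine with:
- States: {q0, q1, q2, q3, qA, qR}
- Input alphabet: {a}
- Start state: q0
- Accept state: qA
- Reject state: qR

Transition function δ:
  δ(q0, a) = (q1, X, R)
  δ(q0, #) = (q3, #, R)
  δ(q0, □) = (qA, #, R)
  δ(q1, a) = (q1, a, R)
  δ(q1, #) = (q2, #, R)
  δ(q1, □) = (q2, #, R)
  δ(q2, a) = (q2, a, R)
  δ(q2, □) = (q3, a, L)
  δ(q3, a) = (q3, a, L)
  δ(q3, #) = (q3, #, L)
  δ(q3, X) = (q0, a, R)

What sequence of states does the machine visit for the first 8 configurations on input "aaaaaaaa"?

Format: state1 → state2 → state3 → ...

Execution trace:
Initial: [q0]aaaaaaaa
Step 1: δ(q0, a) = (q1, X, R) → X[q1]aaaaaaa
Step 2: δ(q1, a) = (q1, a, R) → Xa[q1]aaaaaa
Step 3: δ(q1, a) = (q1, a, R) → Xaa[q1]aaaaa
Step 4: δ(q1, a) = (q1, a, R) → Xaaa[q1]aaaa
Step 5: δ(q1, a) = (q1, a, R) → Xaaaa[q1]aaa
Step 6: δ(q1, a) = (q1, a, R) → Xaaaaa[q1]aa
Step 7: δ(q1, a) = (q1, a, R) → Xaaaaaa[q1]a

State sequence: q0 → q1 → q1 → q1 → q1 → q1 → q1 → q1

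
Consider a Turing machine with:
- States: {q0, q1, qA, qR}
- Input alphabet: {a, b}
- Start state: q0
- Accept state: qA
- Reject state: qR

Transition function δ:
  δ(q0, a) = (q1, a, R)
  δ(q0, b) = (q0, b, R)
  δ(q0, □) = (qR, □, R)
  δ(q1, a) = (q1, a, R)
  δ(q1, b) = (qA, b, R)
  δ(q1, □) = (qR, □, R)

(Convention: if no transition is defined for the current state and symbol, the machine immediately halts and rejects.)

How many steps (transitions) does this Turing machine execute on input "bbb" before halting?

Execution trace:
Initial: [q0]bbb
Step 1: δ(q0, b) = (q0, b, R) → b[q0]bb
Step 2: δ(q0, b) = (q0, b, R) → bb[q0]b
Step 3: δ(q0, b) = (q0, b, R) → bbb[q0]□
Step 4: δ(q0, □) = (qR, □, R) → bbb□[qR]□

The machine reaches the reject state qR and halts.

The machine executed 4 steps before halting.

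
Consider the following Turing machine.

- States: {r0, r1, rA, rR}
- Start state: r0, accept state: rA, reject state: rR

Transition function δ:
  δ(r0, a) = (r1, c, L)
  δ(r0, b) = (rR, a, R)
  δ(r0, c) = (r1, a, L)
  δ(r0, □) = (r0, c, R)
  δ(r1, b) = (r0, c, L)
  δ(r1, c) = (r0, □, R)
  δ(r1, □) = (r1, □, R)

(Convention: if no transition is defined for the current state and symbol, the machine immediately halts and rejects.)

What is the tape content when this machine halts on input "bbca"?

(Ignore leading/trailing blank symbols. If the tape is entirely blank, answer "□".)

Execution trace:
Initial: [r0]bbca
Step 1: δ(r0, b) = (rR, a, R) → a[rR]bca

The machine reaches the reject state rR and halts.

Final tape (ignoring leading/trailing blanks): abca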